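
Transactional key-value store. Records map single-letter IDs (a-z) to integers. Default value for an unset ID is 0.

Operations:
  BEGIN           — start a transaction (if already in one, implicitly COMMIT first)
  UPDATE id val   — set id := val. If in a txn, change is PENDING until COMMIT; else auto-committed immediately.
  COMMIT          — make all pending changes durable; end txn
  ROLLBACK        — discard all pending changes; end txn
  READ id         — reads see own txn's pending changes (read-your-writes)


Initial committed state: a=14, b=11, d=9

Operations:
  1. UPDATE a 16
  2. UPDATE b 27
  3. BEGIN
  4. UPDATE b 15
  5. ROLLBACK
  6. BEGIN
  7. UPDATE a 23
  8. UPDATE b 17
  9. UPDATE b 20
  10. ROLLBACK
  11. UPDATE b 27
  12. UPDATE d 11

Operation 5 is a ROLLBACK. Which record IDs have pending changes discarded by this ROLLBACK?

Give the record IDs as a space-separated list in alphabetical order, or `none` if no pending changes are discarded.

Initial committed: {a=14, b=11, d=9}
Op 1: UPDATE a=16 (auto-commit; committed a=16)
Op 2: UPDATE b=27 (auto-commit; committed b=27)
Op 3: BEGIN: in_txn=True, pending={}
Op 4: UPDATE b=15 (pending; pending now {b=15})
Op 5: ROLLBACK: discarded pending ['b']; in_txn=False
Op 6: BEGIN: in_txn=True, pending={}
Op 7: UPDATE a=23 (pending; pending now {a=23})
Op 8: UPDATE b=17 (pending; pending now {a=23, b=17})
Op 9: UPDATE b=20 (pending; pending now {a=23, b=20})
Op 10: ROLLBACK: discarded pending ['a', 'b']; in_txn=False
Op 11: UPDATE b=27 (auto-commit; committed b=27)
Op 12: UPDATE d=11 (auto-commit; committed d=11)
ROLLBACK at op 5 discards: ['b']

Answer: b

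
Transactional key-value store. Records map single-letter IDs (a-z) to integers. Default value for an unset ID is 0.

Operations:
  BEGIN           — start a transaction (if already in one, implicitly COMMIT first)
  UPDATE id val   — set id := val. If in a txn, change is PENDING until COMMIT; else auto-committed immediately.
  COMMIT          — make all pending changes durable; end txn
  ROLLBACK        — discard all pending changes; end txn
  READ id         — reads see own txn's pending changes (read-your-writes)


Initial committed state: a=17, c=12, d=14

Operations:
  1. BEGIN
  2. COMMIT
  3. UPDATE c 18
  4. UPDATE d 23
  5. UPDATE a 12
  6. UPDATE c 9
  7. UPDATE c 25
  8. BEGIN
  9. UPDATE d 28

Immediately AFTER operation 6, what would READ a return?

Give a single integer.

Answer: 12

Derivation:
Initial committed: {a=17, c=12, d=14}
Op 1: BEGIN: in_txn=True, pending={}
Op 2: COMMIT: merged [] into committed; committed now {a=17, c=12, d=14}
Op 3: UPDATE c=18 (auto-commit; committed c=18)
Op 4: UPDATE d=23 (auto-commit; committed d=23)
Op 5: UPDATE a=12 (auto-commit; committed a=12)
Op 6: UPDATE c=9 (auto-commit; committed c=9)
After op 6: visible(a) = 12 (pending={}, committed={a=12, c=9, d=23})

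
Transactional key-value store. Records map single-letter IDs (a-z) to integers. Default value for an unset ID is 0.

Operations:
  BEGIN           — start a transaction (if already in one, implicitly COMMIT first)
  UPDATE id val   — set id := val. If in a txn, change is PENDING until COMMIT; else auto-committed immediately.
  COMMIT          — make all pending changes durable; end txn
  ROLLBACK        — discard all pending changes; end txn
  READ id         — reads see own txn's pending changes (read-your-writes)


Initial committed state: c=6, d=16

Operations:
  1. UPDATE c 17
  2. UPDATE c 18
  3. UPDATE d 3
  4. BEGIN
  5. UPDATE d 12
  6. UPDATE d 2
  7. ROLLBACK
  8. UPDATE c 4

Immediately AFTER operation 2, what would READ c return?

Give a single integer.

Answer: 18

Derivation:
Initial committed: {c=6, d=16}
Op 1: UPDATE c=17 (auto-commit; committed c=17)
Op 2: UPDATE c=18 (auto-commit; committed c=18)
After op 2: visible(c) = 18 (pending={}, committed={c=18, d=16})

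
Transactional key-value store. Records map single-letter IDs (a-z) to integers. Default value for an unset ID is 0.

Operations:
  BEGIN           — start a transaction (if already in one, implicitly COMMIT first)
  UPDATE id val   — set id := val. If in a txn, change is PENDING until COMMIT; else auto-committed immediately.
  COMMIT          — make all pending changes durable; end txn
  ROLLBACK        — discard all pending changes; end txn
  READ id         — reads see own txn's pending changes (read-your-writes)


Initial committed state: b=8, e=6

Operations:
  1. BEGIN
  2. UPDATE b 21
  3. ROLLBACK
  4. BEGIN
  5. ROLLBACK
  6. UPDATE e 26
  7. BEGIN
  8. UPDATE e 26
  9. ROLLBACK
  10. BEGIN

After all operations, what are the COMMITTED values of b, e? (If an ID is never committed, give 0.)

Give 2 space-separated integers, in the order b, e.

Answer: 8 26

Derivation:
Initial committed: {b=8, e=6}
Op 1: BEGIN: in_txn=True, pending={}
Op 2: UPDATE b=21 (pending; pending now {b=21})
Op 3: ROLLBACK: discarded pending ['b']; in_txn=False
Op 4: BEGIN: in_txn=True, pending={}
Op 5: ROLLBACK: discarded pending []; in_txn=False
Op 6: UPDATE e=26 (auto-commit; committed e=26)
Op 7: BEGIN: in_txn=True, pending={}
Op 8: UPDATE e=26 (pending; pending now {e=26})
Op 9: ROLLBACK: discarded pending ['e']; in_txn=False
Op 10: BEGIN: in_txn=True, pending={}
Final committed: {b=8, e=26}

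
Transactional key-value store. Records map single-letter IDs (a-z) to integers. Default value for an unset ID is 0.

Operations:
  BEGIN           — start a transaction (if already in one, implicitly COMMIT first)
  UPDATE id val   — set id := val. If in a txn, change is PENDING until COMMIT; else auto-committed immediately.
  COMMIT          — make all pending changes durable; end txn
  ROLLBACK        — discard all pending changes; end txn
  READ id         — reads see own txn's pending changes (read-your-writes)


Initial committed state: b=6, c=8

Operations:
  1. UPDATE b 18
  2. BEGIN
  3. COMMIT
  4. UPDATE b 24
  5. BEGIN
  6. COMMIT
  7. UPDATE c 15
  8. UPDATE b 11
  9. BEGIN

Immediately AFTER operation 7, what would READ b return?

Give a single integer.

Answer: 24

Derivation:
Initial committed: {b=6, c=8}
Op 1: UPDATE b=18 (auto-commit; committed b=18)
Op 2: BEGIN: in_txn=True, pending={}
Op 3: COMMIT: merged [] into committed; committed now {b=18, c=8}
Op 4: UPDATE b=24 (auto-commit; committed b=24)
Op 5: BEGIN: in_txn=True, pending={}
Op 6: COMMIT: merged [] into committed; committed now {b=24, c=8}
Op 7: UPDATE c=15 (auto-commit; committed c=15)
After op 7: visible(b) = 24 (pending={}, committed={b=24, c=15})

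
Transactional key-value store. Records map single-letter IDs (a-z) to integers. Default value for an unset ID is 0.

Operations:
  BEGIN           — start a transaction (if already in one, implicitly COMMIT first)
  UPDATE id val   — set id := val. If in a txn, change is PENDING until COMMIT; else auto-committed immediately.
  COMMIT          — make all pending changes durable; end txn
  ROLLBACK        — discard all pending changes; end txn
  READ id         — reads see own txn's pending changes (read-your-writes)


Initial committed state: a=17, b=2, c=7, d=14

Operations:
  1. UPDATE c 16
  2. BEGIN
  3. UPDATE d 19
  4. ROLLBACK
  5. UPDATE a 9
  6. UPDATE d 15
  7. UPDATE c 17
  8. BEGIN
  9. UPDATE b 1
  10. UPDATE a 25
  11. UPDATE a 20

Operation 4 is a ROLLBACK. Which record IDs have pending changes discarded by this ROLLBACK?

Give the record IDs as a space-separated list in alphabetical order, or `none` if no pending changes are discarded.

Initial committed: {a=17, b=2, c=7, d=14}
Op 1: UPDATE c=16 (auto-commit; committed c=16)
Op 2: BEGIN: in_txn=True, pending={}
Op 3: UPDATE d=19 (pending; pending now {d=19})
Op 4: ROLLBACK: discarded pending ['d']; in_txn=False
Op 5: UPDATE a=9 (auto-commit; committed a=9)
Op 6: UPDATE d=15 (auto-commit; committed d=15)
Op 7: UPDATE c=17 (auto-commit; committed c=17)
Op 8: BEGIN: in_txn=True, pending={}
Op 9: UPDATE b=1 (pending; pending now {b=1})
Op 10: UPDATE a=25 (pending; pending now {a=25, b=1})
Op 11: UPDATE a=20 (pending; pending now {a=20, b=1})
ROLLBACK at op 4 discards: ['d']

Answer: d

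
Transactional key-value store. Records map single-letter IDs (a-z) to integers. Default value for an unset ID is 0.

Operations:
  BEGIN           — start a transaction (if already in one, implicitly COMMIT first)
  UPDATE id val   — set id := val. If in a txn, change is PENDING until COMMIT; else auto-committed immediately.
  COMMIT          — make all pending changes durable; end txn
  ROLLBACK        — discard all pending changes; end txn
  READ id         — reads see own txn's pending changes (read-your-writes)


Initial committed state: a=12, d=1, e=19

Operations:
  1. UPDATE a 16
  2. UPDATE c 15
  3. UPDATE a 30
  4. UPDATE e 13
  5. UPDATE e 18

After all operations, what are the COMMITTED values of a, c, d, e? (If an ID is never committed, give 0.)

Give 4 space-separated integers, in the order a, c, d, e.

Initial committed: {a=12, d=1, e=19}
Op 1: UPDATE a=16 (auto-commit; committed a=16)
Op 2: UPDATE c=15 (auto-commit; committed c=15)
Op 3: UPDATE a=30 (auto-commit; committed a=30)
Op 4: UPDATE e=13 (auto-commit; committed e=13)
Op 5: UPDATE e=18 (auto-commit; committed e=18)
Final committed: {a=30, c=15, d=1, e=18}

Answer: 30 15 1 18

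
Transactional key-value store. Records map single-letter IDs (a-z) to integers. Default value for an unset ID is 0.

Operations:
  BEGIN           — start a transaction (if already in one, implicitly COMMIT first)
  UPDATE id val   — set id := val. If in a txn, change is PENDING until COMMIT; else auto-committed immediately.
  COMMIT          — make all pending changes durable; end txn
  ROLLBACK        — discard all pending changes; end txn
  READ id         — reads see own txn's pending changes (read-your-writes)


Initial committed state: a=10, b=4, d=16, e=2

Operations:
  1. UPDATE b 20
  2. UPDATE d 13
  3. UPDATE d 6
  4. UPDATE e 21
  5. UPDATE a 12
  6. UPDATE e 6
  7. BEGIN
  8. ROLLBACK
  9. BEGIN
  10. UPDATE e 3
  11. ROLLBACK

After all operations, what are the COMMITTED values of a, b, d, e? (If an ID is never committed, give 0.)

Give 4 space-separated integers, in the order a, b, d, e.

Initial committed: {a=10, b=4, d=16, e=2}
Op 1: UPDATE b=20 (auto-commit; committed b=20)
Op 2: UPDATE d=13 (auto-commit; committed d=13)
Op 3: UPDATE d=6 (auto-commit; committed d=6)
Op 4: UPDATE e=21 (auto-commit; committed e=21)
Op 5: UPDATE a=12 (auto-commit; committed a=12)
Op 6: UPDATE e=6 (auto-commit; committed e=6)
Op 7: BEGIN: in_txn=True, pending={}
Op 8: ROLLBACK: discarded pending []; in_txn=False
Op 9: BEGIN: in_txn=True, pending={}
Op 10: UPDATE e=3 (pending; pending now {e=3})
Op 11: ROLLBACK: discarded pending ['e']; in_txn=False
Final committed: {a=12, b=20, d=6, e=6}

Answer: 12 20 6 6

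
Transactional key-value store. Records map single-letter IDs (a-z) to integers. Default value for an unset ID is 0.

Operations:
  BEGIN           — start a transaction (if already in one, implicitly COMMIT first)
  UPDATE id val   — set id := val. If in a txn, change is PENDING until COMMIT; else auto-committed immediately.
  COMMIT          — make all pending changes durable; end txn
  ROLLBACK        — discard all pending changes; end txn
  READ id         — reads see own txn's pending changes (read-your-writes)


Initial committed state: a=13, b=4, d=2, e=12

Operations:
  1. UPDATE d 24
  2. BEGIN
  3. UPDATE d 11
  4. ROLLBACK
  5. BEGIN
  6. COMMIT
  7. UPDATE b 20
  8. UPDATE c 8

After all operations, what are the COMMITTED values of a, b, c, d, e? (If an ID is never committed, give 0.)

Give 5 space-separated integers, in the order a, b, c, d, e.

Initial committed: {a=13, b=4, d=2, e=12}
Op 1: UPDATE d=24 (auto-commit; committed d=24)
Op 2: BEGIN: in_txn=True, pending={}
Op 3: UPDATE d=11 (pending; pending now {d=11})
Op 4: ROLLBACK: discarded pending ['d']; in_txn=False
Op 5: BEGIN: in_txn=True, pending={}
Op 6: COMMIT: merged [] into committed; committed now {a=13, b=4, d=24, e=12}
Op 7: UPDATE b=20 (auto-commit; committed b=20)
Op 8: UPDATE c=8 (auto-commit; committed c=8)
Final committed: {a=13, b=20, c=8, d=24, e=12}

Answer: 13 20 8 24 12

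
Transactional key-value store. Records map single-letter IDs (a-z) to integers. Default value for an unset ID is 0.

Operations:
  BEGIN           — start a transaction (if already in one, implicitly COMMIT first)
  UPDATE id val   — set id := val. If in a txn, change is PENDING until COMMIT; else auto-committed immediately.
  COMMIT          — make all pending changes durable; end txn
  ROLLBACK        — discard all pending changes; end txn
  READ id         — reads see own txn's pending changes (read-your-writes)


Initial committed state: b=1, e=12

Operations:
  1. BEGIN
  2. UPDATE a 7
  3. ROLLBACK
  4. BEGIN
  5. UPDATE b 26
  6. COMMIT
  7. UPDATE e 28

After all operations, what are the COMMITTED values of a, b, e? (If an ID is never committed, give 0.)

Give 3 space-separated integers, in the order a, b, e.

Initial committed: {b=1, e=12}
Op 1: BEGIN: in_txn=True, pending={}
Op 2: UPDATE a=7 (pending; pending now {a=7})
Op 3: ROLLBACK: discarded pending ['a']; in_txn=False
Op 4: BEGIN: in_txn=True, pending={}
Op 5: UPDATE b=26 (pending; pending now {b=26})
Op 6: COMMIT: merged ['b'] into committed; committed now {b=26, e=12}
Op 7: UPDATE e=28 (auto-commit; committed e=28)
Final committed: {b=26, e=28}

Answer: 0 26 28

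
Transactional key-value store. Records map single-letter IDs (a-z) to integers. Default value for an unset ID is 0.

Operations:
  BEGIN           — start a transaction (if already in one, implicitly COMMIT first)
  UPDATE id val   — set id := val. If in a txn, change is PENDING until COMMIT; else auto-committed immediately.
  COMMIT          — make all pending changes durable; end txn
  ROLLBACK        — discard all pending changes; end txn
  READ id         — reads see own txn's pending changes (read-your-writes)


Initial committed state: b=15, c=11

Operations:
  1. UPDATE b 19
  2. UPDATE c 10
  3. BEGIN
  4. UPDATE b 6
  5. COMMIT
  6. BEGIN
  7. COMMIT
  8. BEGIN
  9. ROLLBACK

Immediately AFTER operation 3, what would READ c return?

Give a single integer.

Answer: 10

Derivation:
Initial committed: {b=15, c=11}
Op 1: UPDATE b=19 (auto-commit; committed b=19)
Op 2: UPDATE c=10 (auto-commit; committed c=10)
Op 3: BEGIN: in_txn=True, pending={}
After op 3: visible(c) = 10 (pending={}, committed={b=19, c=10})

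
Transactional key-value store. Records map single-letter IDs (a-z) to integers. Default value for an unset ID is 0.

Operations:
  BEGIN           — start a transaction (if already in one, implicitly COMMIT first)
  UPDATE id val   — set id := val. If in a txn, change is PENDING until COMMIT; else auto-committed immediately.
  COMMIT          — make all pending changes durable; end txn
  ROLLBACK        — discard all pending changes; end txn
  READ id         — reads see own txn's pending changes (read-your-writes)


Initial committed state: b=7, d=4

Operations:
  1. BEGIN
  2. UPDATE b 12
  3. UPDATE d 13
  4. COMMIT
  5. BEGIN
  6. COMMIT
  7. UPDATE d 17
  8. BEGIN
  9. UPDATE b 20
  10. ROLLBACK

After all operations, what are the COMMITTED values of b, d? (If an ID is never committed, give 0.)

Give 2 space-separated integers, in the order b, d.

Initial committed: {b=7, d=4}
Op 1: BEGIN: in_txn=True, pending={}
Op 2: UPDATE b=12 (pending; pending now {b=12})
Op 3: UPDATE d=13 (pending; pending now {b=12, d=13})
Op 4: COMMIT: merged ['b', 'd'] into committed; committed now {b=12, d=13}
Op 5: BEGIN: in_txn=True, pending={}
Op 6: COMMIT: merged [] into committed; committed now {b=12, d=13}
Op 7: UPDATE d=17 (auto-commit; committed d=17)
Op 8: BEGIN: in_txn=True, pending={}
Op 9: UPDATE b=20 (pending; pending now {b=20})
Op 10: ROLLBACK: discarded pending ['b']; in_txn=False
Final committed: {b=12, d=17}

Answer: 12 17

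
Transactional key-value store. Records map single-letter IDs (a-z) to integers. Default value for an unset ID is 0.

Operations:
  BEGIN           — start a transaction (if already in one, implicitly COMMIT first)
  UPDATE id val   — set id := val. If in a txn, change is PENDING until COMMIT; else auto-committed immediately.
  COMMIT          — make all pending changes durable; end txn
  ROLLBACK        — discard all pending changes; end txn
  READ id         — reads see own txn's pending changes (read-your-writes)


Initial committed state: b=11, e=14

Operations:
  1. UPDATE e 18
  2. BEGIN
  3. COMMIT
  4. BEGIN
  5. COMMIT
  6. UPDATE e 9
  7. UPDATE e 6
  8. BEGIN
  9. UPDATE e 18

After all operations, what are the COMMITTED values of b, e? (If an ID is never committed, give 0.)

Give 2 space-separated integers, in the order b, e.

Initial committed: {b=11, e=14}
Op 1: UPDATE e=18 (auto-commit; committed e=18)
Op 2: BEGIN: in_txn=True, pending={}
Op 3: COMMIT: merged [] into committed; committed now {b=11, e=18}
Op 4: BEGIN: in_txn=True, pending={}
Op 5: COMMIT: merged [] into committed; committed now {b=11, e=18}
Op 6: UPDATE e=9 (auto-commit; committed e=9)
Op 7: UPDATE e=6 (auto-commit; committed e=6)
Op 8: BEGIN: in_txn=True, pending={}
Op 9: UPDATE e=18 (pending; pending now {e=18})
Final committed: {b=11, e=6}

Answer: 11 6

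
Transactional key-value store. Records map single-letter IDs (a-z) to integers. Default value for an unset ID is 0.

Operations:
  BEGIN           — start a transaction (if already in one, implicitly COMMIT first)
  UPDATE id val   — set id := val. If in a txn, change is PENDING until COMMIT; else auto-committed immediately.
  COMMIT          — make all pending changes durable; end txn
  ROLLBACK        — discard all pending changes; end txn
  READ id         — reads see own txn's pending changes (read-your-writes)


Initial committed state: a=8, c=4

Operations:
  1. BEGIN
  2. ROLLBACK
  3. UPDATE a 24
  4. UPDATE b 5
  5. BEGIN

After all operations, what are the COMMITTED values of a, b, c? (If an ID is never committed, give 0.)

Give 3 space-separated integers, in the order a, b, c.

Initial committed: {a=8, c=4}
Op 1: BEGIN: in_txn=True, pending={}
Op 2: ROLLBACK: discarded pending []; in_txn=False
Op 3: UPDATE a=24 (auto-commit; committed a=24)
Op 4: UPDATE b=5 (auto-commit; committed b=5)
Op 5: BEGIN: in_txn=True, pending={}
Final committed: {a=24, b=5, c=4}

Answer: 24 5 4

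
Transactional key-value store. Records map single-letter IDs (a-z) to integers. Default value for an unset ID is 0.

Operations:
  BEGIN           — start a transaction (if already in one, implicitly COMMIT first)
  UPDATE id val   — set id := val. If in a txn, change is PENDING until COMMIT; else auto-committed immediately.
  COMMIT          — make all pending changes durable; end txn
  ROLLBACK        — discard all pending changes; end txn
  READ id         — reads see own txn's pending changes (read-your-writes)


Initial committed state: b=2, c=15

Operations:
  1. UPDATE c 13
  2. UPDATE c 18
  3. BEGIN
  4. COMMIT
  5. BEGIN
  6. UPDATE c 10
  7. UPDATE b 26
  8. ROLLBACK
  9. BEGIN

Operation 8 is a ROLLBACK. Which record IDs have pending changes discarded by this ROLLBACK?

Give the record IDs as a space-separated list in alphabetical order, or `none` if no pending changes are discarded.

Initial committed: {b=2, c=15}
Op 1: UPDATE c=13 (auto-commit; committed c=13)
Op 2: UPDATE c=18 (auto-commit; committed c=18)
Op 3: BEGIN: in_txn=True, pending={}
Op 4: COMMIT: merged [] into committed; committed now {b=2, c=18}
Op 5: BEGIN: in_txn=True, pending={}
Op 6: UPDATE c=10 (pending; pending now {c=10})
Op 7: UPDATE b=26 (pending; pending now {b=26, c=10})
Op 8: ROLLBACK: discarded pending ['b', 'c']; in_txn=False
Op 9: BEGIN: in_txn=True, pending={}
ROLLBACK at op 8 discards: ['b', 'c']

Answer: b c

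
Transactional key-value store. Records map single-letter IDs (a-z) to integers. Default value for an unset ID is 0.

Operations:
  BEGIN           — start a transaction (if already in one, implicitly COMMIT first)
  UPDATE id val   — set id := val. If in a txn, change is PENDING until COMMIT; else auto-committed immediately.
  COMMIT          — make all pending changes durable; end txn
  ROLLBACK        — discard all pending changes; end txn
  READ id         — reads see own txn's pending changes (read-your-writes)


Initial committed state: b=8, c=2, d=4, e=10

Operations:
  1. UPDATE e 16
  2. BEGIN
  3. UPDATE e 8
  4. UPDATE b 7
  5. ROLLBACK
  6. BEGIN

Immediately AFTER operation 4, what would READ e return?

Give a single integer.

Answer: 8

Derivation:
Initial committed: {b=8, c=2, d=4, e=10}
Op 1: UPDATE e=16 (auto-commit; committed e=16)
Op 2: BEGIN: in_txn=True, pending={}
Op 3: UPDATE e=8 (pending; pending now {e=8})
Op 4: UPDATE b=7 (pending; pending now {b=7, e=8})
After op 4: visible(e) = 8 (pending={b=7, e=8}, committed={b=8, c=2, d=4, e=16})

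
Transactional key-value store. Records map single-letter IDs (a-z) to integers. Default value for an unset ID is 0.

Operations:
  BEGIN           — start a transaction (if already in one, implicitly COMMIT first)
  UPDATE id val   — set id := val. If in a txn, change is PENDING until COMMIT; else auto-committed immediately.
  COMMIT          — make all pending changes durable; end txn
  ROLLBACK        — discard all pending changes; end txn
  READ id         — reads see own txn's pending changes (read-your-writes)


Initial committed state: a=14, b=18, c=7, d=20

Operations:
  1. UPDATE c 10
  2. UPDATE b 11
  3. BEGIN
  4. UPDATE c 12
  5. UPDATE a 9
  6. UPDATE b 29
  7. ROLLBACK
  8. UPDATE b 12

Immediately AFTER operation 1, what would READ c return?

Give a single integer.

Initial committed: {a=14, b=18, c=7, d=20}
Op 1: UPDATE c=10 (auto-commit; committed c=10)
After op 1: visible(c) = 10 (pending={}, committed={a=14, b=18, c=10, d=20})

Answer: 10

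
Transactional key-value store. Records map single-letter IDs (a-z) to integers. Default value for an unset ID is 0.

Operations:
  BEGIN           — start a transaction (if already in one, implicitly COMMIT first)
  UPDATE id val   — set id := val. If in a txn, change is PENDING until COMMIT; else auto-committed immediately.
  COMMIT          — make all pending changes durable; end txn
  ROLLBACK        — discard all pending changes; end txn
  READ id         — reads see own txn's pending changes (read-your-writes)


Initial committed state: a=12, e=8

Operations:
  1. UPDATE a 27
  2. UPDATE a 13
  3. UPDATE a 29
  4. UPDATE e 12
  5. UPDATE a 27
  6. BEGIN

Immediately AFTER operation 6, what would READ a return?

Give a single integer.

Answer: 27

Derivation:
Initial committed: {a=12, e=8}
Op 1: UPDATE a=27 (auto-commit; committed a=27)
Op 2: UPDATE a=13 (auto-commit; committed a=13)
Op 3: UPDATE a=29 (auto-commit; committed a=29)
Op 4: UPDATE e=12 (auto-commit; committed e=12)
Op 5: UPDATE a=27 (auto-commit; committed a=27)
Op 6: BEGIN: in_txn=True, pending={}
After op 6: visible(a) = 27 (pending={}, committed={a=27, e=12})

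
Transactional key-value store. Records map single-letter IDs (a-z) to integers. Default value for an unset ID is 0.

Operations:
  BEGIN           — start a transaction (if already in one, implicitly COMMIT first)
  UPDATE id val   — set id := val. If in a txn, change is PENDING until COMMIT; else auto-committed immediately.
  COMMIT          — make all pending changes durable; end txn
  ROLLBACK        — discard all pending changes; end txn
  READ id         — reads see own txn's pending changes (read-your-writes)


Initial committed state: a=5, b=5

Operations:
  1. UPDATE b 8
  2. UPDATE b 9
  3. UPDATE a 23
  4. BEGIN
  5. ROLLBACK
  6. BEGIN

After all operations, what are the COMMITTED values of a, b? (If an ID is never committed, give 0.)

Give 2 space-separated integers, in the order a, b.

Answer: 23 9

Derivation:
Initial committed: {a=5, b=5}
Op 1: UPDATE b=8 (auto-commit; committed b=8)
Op 2: UPDATE b=9 (auto-commit; committed b=9)
Op 3: UPDATE a=23 (auto-commit; committed a=23)
Op 4: BEGIN: in_txn=True, pending={}
Op 5: ROLLBACK: discarded pending []; in_txn=False
Op 6: BEGIN: in_txn=True, pending={}
Final committed: {a=23, b=9}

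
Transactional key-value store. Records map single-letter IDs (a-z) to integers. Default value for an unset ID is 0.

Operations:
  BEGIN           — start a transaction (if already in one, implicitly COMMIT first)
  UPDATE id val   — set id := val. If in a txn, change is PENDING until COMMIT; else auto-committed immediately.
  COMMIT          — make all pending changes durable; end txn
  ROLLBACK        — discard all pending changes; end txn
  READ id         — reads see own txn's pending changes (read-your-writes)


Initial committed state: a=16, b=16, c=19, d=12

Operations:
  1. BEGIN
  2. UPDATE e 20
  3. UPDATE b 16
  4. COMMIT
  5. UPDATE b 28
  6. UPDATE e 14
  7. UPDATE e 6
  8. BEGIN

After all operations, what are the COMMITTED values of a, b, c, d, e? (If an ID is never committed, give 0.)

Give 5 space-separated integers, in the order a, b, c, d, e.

Answer: 16 28 19 12 6

Derivation:
Initial committed: {a=16, b=16, c=19, d=12}
Op 1: BEGIN: in_txn=True, pending={}
Op 2: UPDATE e=20 (pending; pending now {e=20})
Op 3: UPDATE b=16 (pending; pending now {b=16, e=20})
Op 4: COMMIT: merged ['b', 'e'] into committed; committed now {a=16, b=16, c=19, d=12, e=20}
Op 5: UPDATE b=28 (auto-commit; committed b=28)
Op 6: UPDATE e=14 (auto-commit; committed e=14)
Op 7: UPDATE e=6 (auto-commit; committed e=6)
Op 8: BEGIN: in_txn=True, pending={}
Final committed: {a=16, b=28, c=19, d=12, e=6}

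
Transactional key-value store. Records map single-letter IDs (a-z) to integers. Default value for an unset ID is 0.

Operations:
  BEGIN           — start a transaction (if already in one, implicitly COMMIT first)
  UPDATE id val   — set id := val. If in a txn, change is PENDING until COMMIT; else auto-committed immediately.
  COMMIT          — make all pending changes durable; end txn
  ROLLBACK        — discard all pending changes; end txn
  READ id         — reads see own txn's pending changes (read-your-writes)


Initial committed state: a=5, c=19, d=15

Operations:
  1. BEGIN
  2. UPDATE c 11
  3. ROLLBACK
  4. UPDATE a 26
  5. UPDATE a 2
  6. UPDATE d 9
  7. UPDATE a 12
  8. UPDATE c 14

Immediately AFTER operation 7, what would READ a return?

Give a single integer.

Initial committed: {a=5, c=19, d=15}
Op 1: BEGIN: in_txn=True, pending={}
Op 2: UPDATE c=11 (pending; pending now {c=11})
Op 3: ROLLBACK: discarded pending ['c']; in_txn=False
Op 4: UPDATE a=26 (auto-commit; committed a=26)
Op 5: UPDATE a=2 (auto-commit; committed a=2)
Op 6: UPDATE d=9 (auto-commit; committed d=9)
Op 7: UPDATE a=12 (auto-commit; committed a=12)
After op 7: visible(a) = 12 (pending={}, committed={a=12, c=19, d=9})

Answer: 12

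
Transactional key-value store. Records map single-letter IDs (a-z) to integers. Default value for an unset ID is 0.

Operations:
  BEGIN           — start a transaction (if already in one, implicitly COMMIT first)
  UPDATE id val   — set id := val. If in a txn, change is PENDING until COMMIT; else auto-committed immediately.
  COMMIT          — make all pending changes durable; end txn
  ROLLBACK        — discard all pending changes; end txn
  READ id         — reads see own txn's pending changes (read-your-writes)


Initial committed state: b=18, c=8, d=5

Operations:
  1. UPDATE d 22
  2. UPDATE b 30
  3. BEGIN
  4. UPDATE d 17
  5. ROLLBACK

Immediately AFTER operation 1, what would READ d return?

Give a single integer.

Initial committed: {b=18, c=8, d=5}
Op 1: UPDATE d=22 (auto-commit; committed d=22)
After op 1: visible(d) = 22 (pending={}, committed={b=18, c=8, d=22})

Answer: 22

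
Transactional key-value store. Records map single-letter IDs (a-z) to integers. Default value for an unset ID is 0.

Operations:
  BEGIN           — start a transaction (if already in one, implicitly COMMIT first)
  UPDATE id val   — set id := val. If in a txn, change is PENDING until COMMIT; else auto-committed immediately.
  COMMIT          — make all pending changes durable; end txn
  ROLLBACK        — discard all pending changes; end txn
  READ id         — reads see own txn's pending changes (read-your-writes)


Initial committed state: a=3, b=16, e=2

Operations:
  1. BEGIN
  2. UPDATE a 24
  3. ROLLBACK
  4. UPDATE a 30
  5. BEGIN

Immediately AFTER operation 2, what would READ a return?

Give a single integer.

Answer: 24

Derivation:
Initial committed: {a=3, b=16, e=2}
Op 1: BEGIN: in_txn=True, pending={}
Op 2: UPDATE a=24 (pending; pending now {a=24})
After op 2: visible(a) = 24 (pending={a=24}, committed={a=3, b=16, e=2})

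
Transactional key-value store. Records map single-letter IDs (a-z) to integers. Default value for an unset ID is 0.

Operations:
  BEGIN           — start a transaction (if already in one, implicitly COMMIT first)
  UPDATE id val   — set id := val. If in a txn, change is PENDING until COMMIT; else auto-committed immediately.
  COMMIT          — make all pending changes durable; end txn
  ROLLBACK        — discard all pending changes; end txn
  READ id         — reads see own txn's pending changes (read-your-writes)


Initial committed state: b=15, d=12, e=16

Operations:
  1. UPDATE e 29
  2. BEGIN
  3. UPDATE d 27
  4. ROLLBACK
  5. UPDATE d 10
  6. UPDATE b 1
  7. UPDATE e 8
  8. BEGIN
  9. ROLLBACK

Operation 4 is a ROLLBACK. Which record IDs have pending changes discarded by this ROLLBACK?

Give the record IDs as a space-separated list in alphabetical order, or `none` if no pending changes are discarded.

Initial committed: {b=15, d=12, e=16}
Op 1: UPDATE e=29 (auto-commit; committed e=29)
Op 2: BEGIN: in_txn=True, pending={}
Op 3: UPDATE d=27 (pending; pending now {d=27})
Op 4: ROLLBACK: discarded pending ['d']; in_txn=False
Op 5: UPDATE d=10 (auto-commit; committed d=10)
Op 6: UPDATE b=1 (auto-commit; committed b=1)
Op 7: UPDATE e=8 (auto-commit; committed e=8)
Op 8: BEGIN: in_txn=True, pending={}
Op 9: ROLLBACK: discarded pending []; in_txn=False
ROLLBACK at op 4 discards: ['d']

Answer: d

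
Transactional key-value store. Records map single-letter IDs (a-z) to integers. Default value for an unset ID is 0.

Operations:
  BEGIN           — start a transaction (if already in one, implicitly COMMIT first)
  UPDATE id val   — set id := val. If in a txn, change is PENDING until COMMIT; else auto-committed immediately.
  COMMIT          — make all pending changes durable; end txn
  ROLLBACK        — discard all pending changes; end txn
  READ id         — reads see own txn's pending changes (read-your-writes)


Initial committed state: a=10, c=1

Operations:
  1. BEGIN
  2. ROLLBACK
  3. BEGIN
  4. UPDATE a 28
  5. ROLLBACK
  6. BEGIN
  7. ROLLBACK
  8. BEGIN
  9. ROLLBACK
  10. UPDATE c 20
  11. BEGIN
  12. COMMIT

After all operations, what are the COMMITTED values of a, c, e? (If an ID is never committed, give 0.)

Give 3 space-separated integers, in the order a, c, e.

Initial committed: {a=10, c=1}
Op 1: BEGIN: in_txn=True, pending={}
Op 2: ROLLBACK: discarded pending []; in_txn=False
Op 3: BEGIN: in_txn=True, pending={}
Op 4: UPDATE a=28 (pending; pending now {a=28})
Op 5: ROLLBACK: discarded pending ['a']; in_txn=False
Op 6: BEGIN: in_txn=True, pending={}
Op 7: ROLLBACK: discarded pending []; in_txn=False
Op 8: BEGIN: in_txn=True, pending={}
Op 9: ROLLBACK: discarded pending []; in_txn=False
Op 10: UPDATE c=20 (auto-commit; committed c=20)
Op 11: BEGIN: in_txn=True, pending={}
Op 12: COMMIT: merged [] into committed; committed now {a=10, c=20}
Final committed: {a=10, c=20}

Answer: 10 20 0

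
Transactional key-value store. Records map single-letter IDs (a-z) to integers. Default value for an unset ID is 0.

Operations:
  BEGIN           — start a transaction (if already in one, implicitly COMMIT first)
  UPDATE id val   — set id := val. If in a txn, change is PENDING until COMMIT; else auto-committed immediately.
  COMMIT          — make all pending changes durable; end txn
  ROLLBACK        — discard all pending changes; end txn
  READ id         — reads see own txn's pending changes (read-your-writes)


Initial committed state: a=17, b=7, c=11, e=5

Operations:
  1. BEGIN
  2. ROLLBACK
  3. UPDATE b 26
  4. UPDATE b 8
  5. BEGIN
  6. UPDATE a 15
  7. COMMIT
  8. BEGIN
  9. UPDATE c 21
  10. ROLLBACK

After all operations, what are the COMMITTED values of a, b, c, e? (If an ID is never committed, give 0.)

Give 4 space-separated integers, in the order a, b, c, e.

Answer: 15 8 11 5

Derivation:
Initial committed: {a=17, b=7, c=11, e=5}
Op 1: BEGIN: in_txn=True, pending={}
Op 2: ROLLBACK: discarded pending []; in_txn=False
Op 3: UPDATE b=26 (auto-commit; committed b=26)
Op 4: UPDATE b=8 (auto-commit; committed b=8)
Op 5: BEGIN: in_txn=True, pending={}
Op 6: UPDATE a=15 (pending; pending now {a=15})
Op 7: COMMIT: merged ['a'] into committed; committed now {a=15, b=8, c=11, e=5}
Op 8: BEGIN: in_txn=True, pending={}
Op 9: UPDATE c=21 (pending; pending now {c=21})
Op 10: ROLLBACK: discarded pending ['c']; in_txn=False
Final committed: {a=15, b=8, c=11, e=5}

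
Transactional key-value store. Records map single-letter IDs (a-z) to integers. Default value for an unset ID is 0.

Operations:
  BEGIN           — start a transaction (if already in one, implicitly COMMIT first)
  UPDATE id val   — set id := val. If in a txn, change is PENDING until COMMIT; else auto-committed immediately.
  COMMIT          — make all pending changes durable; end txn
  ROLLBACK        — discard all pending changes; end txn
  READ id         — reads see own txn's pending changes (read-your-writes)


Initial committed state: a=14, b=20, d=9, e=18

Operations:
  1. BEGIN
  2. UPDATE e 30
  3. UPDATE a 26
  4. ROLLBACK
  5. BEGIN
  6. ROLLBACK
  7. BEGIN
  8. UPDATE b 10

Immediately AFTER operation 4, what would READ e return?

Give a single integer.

Answer: 18

Derivation:
Initial committed: {a=14, b=20, d=9, e=18}
Op 1: BEGIN: in_txn=True, pending={}
Op 2: UPDATE e=30 (pending; pending now {e=30})
Op 3: UPDATE a=26 (pending; pending now {a=26, e=30})
Op 4: ROLLBACK: discarded pending ['a', 'e']; in_txn=False
After op 4: visible(e) = 18 (pending={}, committed={a=14, b=20, d=9, e=18})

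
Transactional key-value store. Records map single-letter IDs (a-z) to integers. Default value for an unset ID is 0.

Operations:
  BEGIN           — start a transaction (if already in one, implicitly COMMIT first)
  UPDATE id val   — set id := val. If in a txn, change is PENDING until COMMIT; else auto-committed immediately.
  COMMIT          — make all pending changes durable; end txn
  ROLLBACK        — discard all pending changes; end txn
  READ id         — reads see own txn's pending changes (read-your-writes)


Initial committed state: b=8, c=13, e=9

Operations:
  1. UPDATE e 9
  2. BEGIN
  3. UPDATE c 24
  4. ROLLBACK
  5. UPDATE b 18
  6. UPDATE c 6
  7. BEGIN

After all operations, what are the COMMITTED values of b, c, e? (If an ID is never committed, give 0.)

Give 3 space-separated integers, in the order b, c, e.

Initial committed: {b=8, c=13, e=9}
Op 1: UPDATE e=9 (auto-commit; committed e=9)
Op 2: BEGIN: in_txn=True, pending={}
Op 3: UPDATE c=24 (pending; pending now {c=24})
Op 4: ROLLBACK: discarded pending ['c']; in_txn=False
Op 5: UPDATE b=18 (auto-commit; committed b=18)
Op 6: UPDATE c=6 (auto-commit; committed c=6)
Op 7: BEGIN: in_txn=True, pending={}
Final committed: {b=18, c=6, e=9}

Answer: 18 6 9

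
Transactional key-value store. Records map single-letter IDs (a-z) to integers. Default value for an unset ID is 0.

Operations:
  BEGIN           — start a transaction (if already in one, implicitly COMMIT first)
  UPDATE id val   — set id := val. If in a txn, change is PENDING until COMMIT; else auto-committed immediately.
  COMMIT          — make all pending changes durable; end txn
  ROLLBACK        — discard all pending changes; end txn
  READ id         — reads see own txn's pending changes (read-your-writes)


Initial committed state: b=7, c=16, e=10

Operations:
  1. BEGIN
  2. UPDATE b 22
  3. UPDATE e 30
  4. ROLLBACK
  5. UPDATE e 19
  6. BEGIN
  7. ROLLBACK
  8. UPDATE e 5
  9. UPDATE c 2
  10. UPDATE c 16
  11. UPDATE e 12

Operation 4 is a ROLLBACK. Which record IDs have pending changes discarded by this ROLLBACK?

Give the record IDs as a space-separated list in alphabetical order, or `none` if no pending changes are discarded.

Initial committed: {b=7, c=16, e=10}
Op 1: BEGIN: in_txn=True, pending={}
Op 2: UPDATE b=22 (pending; pending now {b=22})
Op 3: UPDATE e=30 (pending; pending now {b=22, e=30})
Op 4: ROLLBACK: discarded pending ['b', 'e']; in_txn=False
Op 5: UPDATE e=19 (auto-commit; committed e=19)
Op 6: BEGIN: in_txn=True, pending={}
Op 7: ROLLBACK: discarded pending []; in_txn=False
Op 8: UPDATE e=5 (auto-commit; committed e=5)
Op 9: UPDATE c=2 (auto-commit; committed c=2)
Op 10: UPDATE c=16 (auto-commit; committed c=16)
Op 11: UPDATE e=12 (auto-commit; committed e=12)
ROLLBACK at op 4 discards: ['b', 'e']

Answer: b e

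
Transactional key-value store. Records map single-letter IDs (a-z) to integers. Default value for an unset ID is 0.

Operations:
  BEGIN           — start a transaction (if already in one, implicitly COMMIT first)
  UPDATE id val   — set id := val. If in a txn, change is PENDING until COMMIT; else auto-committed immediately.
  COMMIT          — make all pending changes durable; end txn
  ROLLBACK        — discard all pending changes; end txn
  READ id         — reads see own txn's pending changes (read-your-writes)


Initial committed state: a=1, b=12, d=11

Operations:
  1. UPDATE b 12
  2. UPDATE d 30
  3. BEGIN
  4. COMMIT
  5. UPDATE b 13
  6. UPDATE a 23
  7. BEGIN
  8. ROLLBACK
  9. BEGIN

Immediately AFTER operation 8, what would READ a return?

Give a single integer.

Initial committed: {a=1, b=12, d=11}
Op 1: UPDATE b=12 (auto-commit; committed b=12)
Op 2: UPDATE d=30 (auto-commit; committed d=30)
Op 3: BEGIN: in_txn=True, pending={}
Op 4: COMMIT: merged [] into committed; committed now {a=1, b=12, d=30}
Op 5: UPDATE b=13 (auto-commit; committed b=13)
Op 6: UPDATE a=23 (auto-commit; committed a=23)
Op 7: BEGIN: in_txn=True, pending={}
Op 8: ROLLBACK: discarded pending []; in_txn=False
After op 8: visible(a) = 23 (pending={}, committed={a=23, b=13, d=30})

Answer: 23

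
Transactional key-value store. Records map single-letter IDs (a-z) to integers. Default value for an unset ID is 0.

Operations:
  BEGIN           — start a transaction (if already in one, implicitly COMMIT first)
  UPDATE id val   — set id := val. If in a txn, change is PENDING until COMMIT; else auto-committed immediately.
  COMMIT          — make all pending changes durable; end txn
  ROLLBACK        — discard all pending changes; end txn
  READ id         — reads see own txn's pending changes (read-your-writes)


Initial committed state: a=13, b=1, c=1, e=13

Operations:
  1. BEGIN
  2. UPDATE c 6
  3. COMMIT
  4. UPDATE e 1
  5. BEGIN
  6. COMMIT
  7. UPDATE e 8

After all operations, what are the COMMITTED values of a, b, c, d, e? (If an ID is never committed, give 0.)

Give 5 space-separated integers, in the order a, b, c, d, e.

Initial committed: {a=13, b=1, c=1, e=13}
Op 1: BEGIN: in_txn=True, pending={}
Op 2: UPDATE c=6 (pending; pending now {c=6})
Op 3: COMMIT: merged ['c'] into committed; committed now {a=13, b=1, c=6, e=13}
Op 4: UPDATE e=1 (auto-commit; committed e=1)
Op 5: BEGIN: in_txn=True, pending={}
Op 6: COMMIT: merged [] into committed; committed now {a=13, b=1, c=6, e=1}
Op 7: UPDATE e=8 (auto-commit; committed e=8)
Final committed: {a=13, b=1, c=6, e=8}

Answer: 13 1 6 0 8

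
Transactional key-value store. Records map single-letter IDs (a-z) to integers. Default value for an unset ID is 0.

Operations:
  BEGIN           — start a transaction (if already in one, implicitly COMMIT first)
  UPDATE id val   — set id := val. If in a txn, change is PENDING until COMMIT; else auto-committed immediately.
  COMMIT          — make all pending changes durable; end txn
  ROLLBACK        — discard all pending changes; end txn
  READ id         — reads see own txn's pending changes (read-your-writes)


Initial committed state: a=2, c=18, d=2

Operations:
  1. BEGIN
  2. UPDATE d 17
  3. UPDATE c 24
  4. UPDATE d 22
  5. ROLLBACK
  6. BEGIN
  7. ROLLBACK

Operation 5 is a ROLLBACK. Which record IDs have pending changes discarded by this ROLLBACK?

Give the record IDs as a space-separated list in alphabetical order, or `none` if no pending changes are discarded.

Answer: c d

Derivation:
Initial committed: {a=2, c=18, d=2}
Op 1: BEGIN: in_txn=True, pending={}
Op 2: UPDATE d=17 (pending; pending now {d=17})
Op 3: UPDATE c=24 (pending; pending now {c=24, d=17})
Op 4: UPDATE d=22 (pending; pending now {c=24, d=22})
Op 5: ROLLBACK: discarded pending ['c', 'd']; in_txn=False
Op 6: BEGIN: in_txn=True, pending={}
Op 7: ROLLBACK: discarded pending []; in_txn=False
ROLLBACK at op 5 discards: ['c', 'd']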